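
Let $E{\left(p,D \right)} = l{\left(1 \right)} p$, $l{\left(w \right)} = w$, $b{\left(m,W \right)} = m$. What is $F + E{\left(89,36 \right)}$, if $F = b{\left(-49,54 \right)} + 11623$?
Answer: $11663$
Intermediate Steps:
$E{\left(p,D \right)} = p$ ($E{\left(p,D \right)} = 1 p = p$)
$F = 11574$ ($F = -49 + 11623 = 11574$)
$F + E{\left(89,36 \right)} = 11574 + 89 = 11663$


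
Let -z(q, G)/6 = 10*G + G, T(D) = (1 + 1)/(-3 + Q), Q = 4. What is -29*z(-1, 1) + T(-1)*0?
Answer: 1914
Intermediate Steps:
T(D) = 2 (T(D) = (1 + 1)/(-3 + 4) = 2/1 = 2*1 = 2)
z(q, G) = -66*G (z(q, G) = -6*(10*G + G) = -66*G)
-29*z(-1, 1) + T(-1)*0 = -(-1914) + 2*0 = -29*(-66) + 0 = 1914 + 0 = 1914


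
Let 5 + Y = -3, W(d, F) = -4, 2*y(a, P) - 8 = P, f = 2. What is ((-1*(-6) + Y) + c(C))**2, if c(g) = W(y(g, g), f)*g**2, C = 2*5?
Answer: 161604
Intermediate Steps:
y(a, P) = 4 + P/2
C = 10
Y = -8 (Y = -5 - 3 = -8)
c(g) = -4*g**2
((-1*(-6) + Y) + c(C))**2 = ((-1*(-6) - 8) - 4*10**2)**2 = ((6 - 8) - 4*100)**2 = (-2 - 400)**2 = (-402)**2 = 161604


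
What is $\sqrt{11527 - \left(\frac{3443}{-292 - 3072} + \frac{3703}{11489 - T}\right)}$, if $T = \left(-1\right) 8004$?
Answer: $\frac{\sqrt{14735370111804523}}{1130594} \approx 107.37$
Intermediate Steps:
$T = -8004$
$\sqrt{11527 - \left(\frac{3443}{-292 - 3072} + \frac{3703}{11489 - T}\right)} = \sqrt{11527 - \left(\frac{3443}{-292 - 3072} + \frac{3703}{11489 - -8004}\right)} = \sqrt{11527 - \left(\frac{3443}{-292 - 3072} + \frac{3703}{11489 + 8004}\right)} = \sqrt{11527 - \left(- \frac{3443}{3364} + \frac{3703}{19493}\right)} = \sqrt{11527 - - \frac{54657507}{65574452}} = \sqrt{11527 + \left(- \frac{3703}{19493} + \frac{3443}{3364}\right)} = \sqrt{11527 + \frac{54657507}{65574452}} = \sqrt{\frac{755931365711}{65574452}} = \frac{\sqrt{14735370111804523}}{1130594}$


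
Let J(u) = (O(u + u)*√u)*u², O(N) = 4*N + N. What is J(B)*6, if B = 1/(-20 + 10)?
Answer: -3*I*√10/500 ≈ -0.018974*I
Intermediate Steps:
O(N) = 5*N
B = -⅒ (B = 1/(-10) = -⅒ ≈ -0.10000)
J(u) = 10*u^(7/2) (J(u) = ((5*(u + u))*√u)*u² = ((5*(2*u))*√u)*u² = ((10*u)*√u)*u² = (10*u^(3/2))*u² = 10*u^(7/2))
J(B)*6 = (10*(-⅒)^(7/2))*6 = (10*(-I*√10/10000))*6 = -I*√10/1000*6 = -3*I*√10/500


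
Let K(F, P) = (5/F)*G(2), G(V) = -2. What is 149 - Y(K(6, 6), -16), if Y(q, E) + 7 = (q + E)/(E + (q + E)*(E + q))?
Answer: 415899/2665 ≈ 156.06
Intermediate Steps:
K(F, P) = -10/F (K(F, P) = (5/F)*(-2) = -10/F)
Y(q, E) = -7 + (E + q)/(E + (E + q)²) (Y(q, E) = -7 + (q + E)/(E + (q + E)*(E + q)) = -7 + (E + q)/(E + (E + q)*(E + q)) = -7 + (E + q)/(E + (E + q)²))
149 - Y(K(6, 6), -16) = 149 - (-10/6 - 7*(-16 - 10/6)² - 6*(-16))/(-16 + (-16 - 10/6)²) = 149 - (-10*⅙ - 7*(-16 - 10*⅙)² + 96)/(-16 + (-16 - 10*⅙)²) = 149 - (-5/3 - 7*(-16 - 5/3)² + 96)/(-16 + (-16 - 5/3)²) = 149 - (-5/3 - 7*(-53/3)² + 96)/(-16 + (-53/3)²) = 149 - (-5/3 - 7*2809/9 + 96)/(-16 + 2809/9) = 149 - (-5/3 - 19663/9 + 96)/2665/9 = 149 - 9*(-18814)/(2665*9) = 149 - 1*(-18814/2665) = 149 + 18814/2665 = 415899/2665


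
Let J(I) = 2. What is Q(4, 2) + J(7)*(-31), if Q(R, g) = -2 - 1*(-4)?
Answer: -60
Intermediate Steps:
Q(R, g) = 2 (Q(R, g) = -2 + 4 = 2)
Q(4, 2) + J(7)*(-31) = 2 + 2*(-31) = 2 - 62 = -60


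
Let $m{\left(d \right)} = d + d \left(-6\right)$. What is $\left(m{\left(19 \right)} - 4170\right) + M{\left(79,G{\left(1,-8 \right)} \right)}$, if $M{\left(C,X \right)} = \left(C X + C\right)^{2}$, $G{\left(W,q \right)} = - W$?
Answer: $-4265$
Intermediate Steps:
$M{\left(C,X \right)} = \left(C + C X\right)^{2}$
$m{\left(d \right)} = - 5 d$ ($m{\left(d \right)} = d - 6 d = - 5 d$)
$\left(m{\left(19 \right)} - 4170\right) + M{\left(79,G{\left(1,-8 \right)} \right)} = \left(\left(-5\right) 19 - 4170\right) + 79^{2} \left(1 - 1\right)^{2} = \left(-95 - 4170\right) + 6241 \left(1 - 1\right)^{2} = -4265 + 6241 \cdot 0^{2} = -4265 + 6241 \cdot 0 = -4265 + 0 = -4265$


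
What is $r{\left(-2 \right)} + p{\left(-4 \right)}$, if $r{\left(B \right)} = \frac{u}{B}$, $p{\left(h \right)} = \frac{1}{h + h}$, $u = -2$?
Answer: $\frac{7}{8} \approx 0.875$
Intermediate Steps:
$p{\left(h \right)} = \frac{1}{2 h}$
$r{\left(B \right)} = - \frac{2}{B}$
$r{\left(-2 \right)} + p{\left(-4 \right)} = - \frac{2}{-2} + \frac{1}{2 \left(-4\right)} = \left(-2\right) \left(- \frac{1}{2}\right) + \frac{1}{2} \left(- \frac{1}{4}\right) = 1 - \frac{1}{8} = \frac{7}{8}$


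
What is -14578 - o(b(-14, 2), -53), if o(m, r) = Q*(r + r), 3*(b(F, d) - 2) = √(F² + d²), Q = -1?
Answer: -14684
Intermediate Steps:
b(F, d) = 2 + √(F² + d²)/3
o(m, r) = -2*r (o(m, r) = -(r + r) = -2*r)
-14578 - o(b(-14, 2), -53) = -14578 - (-2)*(-53) = -14578 - 1*106 = -14578 - 106 = -14684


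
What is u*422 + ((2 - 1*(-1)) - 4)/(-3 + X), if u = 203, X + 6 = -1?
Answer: 856661/10 ≈ 85666.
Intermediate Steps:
X = -7 (X = -6 - 1 = -7)
u*422 + ((2 - 1*(-1)) - 4)/(-3 + X) = 203*422 + ((2 - 1*(-1)) - 4)/(-3 - 7) = 85666 + ((2 + 1) - 4)/(-10) = 85666 - (3 - 4)/10 = 85666 - ⅒*(-1) = 85666 + ⅒ = 856661/10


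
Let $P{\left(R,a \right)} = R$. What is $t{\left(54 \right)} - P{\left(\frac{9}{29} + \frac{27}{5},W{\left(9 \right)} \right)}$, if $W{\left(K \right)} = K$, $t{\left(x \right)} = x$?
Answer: $\frac{7002}{145} \approx 48.29$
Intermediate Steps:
$t{\left(54 \right)} - P{\left(\frac{9}{29} + \frac{27}{5},W{\left(9 \right)} \right)} = 54 - \left(\frac{9}{29} + \frac{27}{5}\right) = 54 - \frac{828}{145} = \frac{7002}{145}$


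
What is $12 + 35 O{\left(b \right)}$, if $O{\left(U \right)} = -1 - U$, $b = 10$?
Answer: $-373$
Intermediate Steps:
$12 + 35 O{\left(b \right)} = 12 + 35 \left(-1 - 10\right) = 12 + 35 \left(-11\right) = 12 - 385 = -373$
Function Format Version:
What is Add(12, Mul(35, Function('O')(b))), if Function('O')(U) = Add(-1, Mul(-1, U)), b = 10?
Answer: -373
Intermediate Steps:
Add(12, Mul(35, Function('O')(b))) = Add(12, Mul(35, Add(-1, Mul(-1, 10)))) = Add(12, Mul(35, Add(-1, -10))) = Add(12, Mul(35, -11)) = Add(12, -385) = -373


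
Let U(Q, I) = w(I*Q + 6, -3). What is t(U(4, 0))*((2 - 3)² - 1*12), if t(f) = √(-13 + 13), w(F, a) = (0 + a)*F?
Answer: 0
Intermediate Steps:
w(F, a) = F*a (w(F, a) = a*F = F*a)
U(Q, I) = -18 - 3*I*Q (U(Q, I) = (I*Q + 6)*(-3) = (6 + I*Q)*(-3) = -18 - 3*I*Q)
t(f) = 0 (t(f) = √0 = 0)
t(U(4, 0))*((2 - 3)² - 1*12) = 0*((2 - 3)² - 1*12) = 0*((-1)² - 12) = 0*(1 - 12) = 0*(-11) = 0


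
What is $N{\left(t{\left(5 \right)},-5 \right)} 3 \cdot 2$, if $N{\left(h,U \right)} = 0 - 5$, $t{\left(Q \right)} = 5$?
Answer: $-30$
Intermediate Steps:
$N{\left(h,U \right)} = -5$
$N{\left(t{\left(5 \right)},-5 \right)} 3 \cdot 2 = - 5 \cdot 3 \cdot 2 = \left(-5\right) 6 = -30$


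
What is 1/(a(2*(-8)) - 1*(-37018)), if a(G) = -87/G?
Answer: 16/592375 ≈ 2.7010e-5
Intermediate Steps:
1/(a(2*(-8)) - 1*(-37018)) = 1/(-87/(2*(-8)) - 1*(-37018)) = 1/(-87/(-16) + 37018) = 1/(-87*(-1/16) + 37018) = 1/(87/16 + 37018) = 1/(592375/16) = 16/592375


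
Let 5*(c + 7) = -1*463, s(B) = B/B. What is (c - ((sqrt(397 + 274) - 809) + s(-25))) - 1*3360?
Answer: -13258/5 - sqrt(671) ≈ -2677.5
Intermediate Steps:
s(B) = 1
c = -498/5 (c = -7 + (-1*463)/5 = -7 + (1/5)*(-463) = -7 - 463/5 = -498/5 ≈ -99.600)
(c - ((sqrt(397 + 274) - 809) + s(-25))) - 1*3360 = (-498/5 - ((sqrt(397 + 274) - 809) + 1)) - 1*3360 = (-498/5 - ((sqrt(671) - 809) + 1)) - 3360 = (-498/5 - ((-809 + sqrt(671)) + 1)) - 3360 = (-498/5 - (-808 + sqrt(671))) - 3360 = (-498/5 + (808 - sqrt(671))) - 3360 = (3542/5 - sqrt(671)) - 3360 = -13258/5 - sqrt(671)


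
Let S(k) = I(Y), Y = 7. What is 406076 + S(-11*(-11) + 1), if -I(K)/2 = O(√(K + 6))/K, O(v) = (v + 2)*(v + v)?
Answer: 2842480/7 - 8*√13/7 ≈ 4.0606e+5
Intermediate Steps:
O(v) = 2*v*(2 + v) (O(v) = (2 + v)*(2*v) = 2*v*(2 + v))
I(K) = -4*√(6 + K)*(2 + √(6 + K))/K (I(K) = -2*2*√(K + 6)*(2 + √(K + 6))/K = -2*2*√(6 + K)*(2 + √(6 + K))/K = -4*√(6 + K)*(2 + √(6 + K))/K)
S(k) = -52/7 - 8*√13/7 (S(k) = 4*(-6 - 1*7 - 2*√(6 + 7))/7 = 4*(⅐)*(-6 - 7 - 2*√13) = 4*(⅐)*(-13 - 2*√13) = -52/7 - 8*√13/7)
406076 + S(-11*(-11) + 1) = 406076 + (-52/7 - 8*√13/7) = 2842480/7 - 8*√13/7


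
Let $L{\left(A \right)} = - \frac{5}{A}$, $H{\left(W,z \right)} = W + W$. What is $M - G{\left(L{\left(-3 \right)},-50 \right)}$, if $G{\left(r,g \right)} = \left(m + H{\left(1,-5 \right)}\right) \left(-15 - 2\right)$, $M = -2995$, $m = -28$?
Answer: $-3437$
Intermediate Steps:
$H{\left(W,z \right)} = 2 W$
$G{\left(r,g \right)} = 442$ ($G{\left(r,g \right)} = \left(-28 + 2 \cdot 1\right) \left(-15 - 2\right) = \left(-28 + 2\right) \left(-17\right) = \left(-26\right) \left(-17\right) = 442$)
$M - G{\left(L{\left(-3 \right)},-50 \right)} = -2995 - 442 = -3437$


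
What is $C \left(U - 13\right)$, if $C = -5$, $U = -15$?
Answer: $140$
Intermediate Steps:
$C \left(U - 13\right) = - 5 \left(-15 - 13\right) = \left(-5\right) \left(-28\right) = 140$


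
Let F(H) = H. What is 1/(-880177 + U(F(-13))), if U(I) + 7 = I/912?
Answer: -912/802727821 ≈ -1.1361e-6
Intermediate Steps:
U(I) = -7 + I/912
1/(-880177 + U(F(-13))) = 1/(-880177 + (-7 + (1/912)*(-13))) = 1/(-880177 + (-7 - 13/912)) = 1/(-880177 - 6397/912) = 1/(-802727821/912) = -912/802727821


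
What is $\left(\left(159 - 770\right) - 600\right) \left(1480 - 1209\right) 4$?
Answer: $-1312724$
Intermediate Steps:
$\left(\left(159 - 770\right) - 600\right) \left(1480 - 1209\right) 4 = \left(\left(159 - 770\right) - 600\right) 271 \cdot 4 = \left(-611 - 600\right) 271 \cdot 4 = \left(-1211\right) 271 \cdot 4 = \left(-328181\right) 4 = -1312724$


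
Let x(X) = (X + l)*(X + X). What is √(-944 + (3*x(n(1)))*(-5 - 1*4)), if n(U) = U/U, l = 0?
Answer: I*√998 ≈ 31.591*I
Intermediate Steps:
n(U) = 1
x(X) = 2*X² (x(X) = (X + 0)*(X + X) = X*(2*X) = 2*X²)
√(-944 + (3*x(n(1)))*(-5 - 1*4)) = √(-944 + (3*(2*1²))*(-5 - 1*4)) = √(-944 + (3*(2*1))*(-5 - 4)) = √(-944 + (3*2)*(-9)) = √(-944 + 6*(-9)) = √(-944 - 54) = √(-998) = I*√998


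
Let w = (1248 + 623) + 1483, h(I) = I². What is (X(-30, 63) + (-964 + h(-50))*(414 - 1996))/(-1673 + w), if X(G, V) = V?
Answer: -2429889/1681 ≈ -1445.5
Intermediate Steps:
w = 3354 (w = 1871 + 1483 = 3354)
(X(-30, 63) + (-964 + h(-50))*(414 - 1996))/(-1673 + w) = (63 + (-964 + (-50)²)*(414 - 1996))/(-1673 + 3354) = (63 + (-964 + 2500)*(-1582))/1681 = (63 + 1536*(-1582))*(1/1681) = (63 - 2429952)*(1/1681) = -2429889*1/1681 = -2429889/1681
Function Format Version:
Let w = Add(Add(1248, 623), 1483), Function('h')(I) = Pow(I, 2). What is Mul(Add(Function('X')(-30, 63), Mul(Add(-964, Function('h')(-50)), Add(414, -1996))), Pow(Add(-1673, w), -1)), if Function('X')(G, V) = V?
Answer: Rational(-2429889, 1681) ≈ -1445.5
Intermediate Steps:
w = 3354 (w = Add(1871, 1483) = 3354)
Mul(Add(Function('X')(-30, 63), Mul(Add(-964, Function('h')(-50)), Add(414, -1996))), Pow(Add(-1673, w), -1)) = Mul(Add(63, Mul(Add(-964, Pow(-50, 2)), Add(414, -1996))), Pow(Add(-1673, 3354), -1)) = Mul(Add(63, Mul(Add(-964, 2500), -1582)), Pow(1681, -1)) = Mul(Add(63, Mul(1536, -1582)), Rational(1, 1681)) = Mul(Add(63, -2429952), Rational(1, 1681)) = Mul(-2429889, Rational(1, 1681)) = Rational(-2429889, 1681)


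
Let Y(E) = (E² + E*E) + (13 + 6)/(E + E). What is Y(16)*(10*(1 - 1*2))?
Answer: -82015/16 ≈ -5125.9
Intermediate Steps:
Y(E) = 2*E² + 19/(2*E) (Y(E) = (E² + E²) + 19/((2*E)) = 2*E² + 19*(1/(2*E)) = 2*E² + 19/(2*E))
Y(16)*(10*(1 - 1*2)) = ((½)*(19 + 4*16³)/16)*(10*(1 - 1*2)) = ((½)*(1/16)*(19 + 4*4096))*(10*(1 - 2)) = ((½)*(1/16)*(19 + 16384))*(10*(-1)) = ((½)*(1/16)*16403)*(-10) = (16403/32)*(-10) = -82015/16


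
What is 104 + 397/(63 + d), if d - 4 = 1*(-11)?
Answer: 6221/56 ≈ 111.09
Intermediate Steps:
d = -7 (d = 4 + 1*(-11) = 4 - 11 = -7)
104 + 397/(63 + d) = 104 + 397/(63 - 7) = 104 + 397/56 = 6221/56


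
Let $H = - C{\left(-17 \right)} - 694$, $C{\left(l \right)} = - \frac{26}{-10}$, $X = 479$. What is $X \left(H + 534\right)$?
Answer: $- \frac{389427}{5} \approx -77885.0$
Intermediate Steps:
$C{\left(l \right)} = \frac{13}{5}$ ($C{\left(l \right)} = \left(-26\right) \left(- \frac{1}{10}\right) = \frac{13}{5}$)
$H = - \frac{3483}{5}$ ($H = \left(-1\right) \frac{13}{5} - 694 = - \frac{13}{5} - 694 = - \frac{3483}{5} \approx -696.6$)
$X \left(H + 534\right) = 479 \left(- \frac{3483}{5} + 534\right) = 479 \left(- \frac{813}{5}\right) = - \frac{389427}{5}$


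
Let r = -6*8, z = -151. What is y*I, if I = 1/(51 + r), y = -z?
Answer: 151/3 ≈ 50.333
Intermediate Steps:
r = -48
y = 151 (y = -1*(-151) = 151)
I = ⅓ (I = 1/(51 - 48) = 1/3 = ⅓ ≈ 0.33333)
y*I = 151*(⅓) = 151/3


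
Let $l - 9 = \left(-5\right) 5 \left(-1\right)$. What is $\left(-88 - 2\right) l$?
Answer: $-3060$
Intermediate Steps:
$l = 34$ ($l = 9 + \left(-5\right) 5 \left(-1\right) = 9 - -25 = 9 + 25 = 34$)
$\left(-88 - 2\right) l = \left(-88 - 2\right) 34 = \left(-90\right) 34 = -3060$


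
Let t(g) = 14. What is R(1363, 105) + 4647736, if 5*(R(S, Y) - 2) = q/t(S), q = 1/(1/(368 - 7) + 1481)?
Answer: 173941315786081/37424940 ≈ 4.6477e+6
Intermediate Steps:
q = 361/534642 (q = 1/(1/361 + 1481) = 1/(534642/361) = 361/534642 ≈ 0.00067522)
R(S, Y) = 74850241/37424940 (R(S, Y) = 2 + ((361/534642)/14)/5 = 2 + ((361/534642)*(1/14))/5 = 2 + (⅕)*(361/7484988) = 2 + 361/37424940 = 74850241/37424940)
R(1363, 105) + 4647736 = 74850241/37424940 + 4647736 = 173941315786081/37424940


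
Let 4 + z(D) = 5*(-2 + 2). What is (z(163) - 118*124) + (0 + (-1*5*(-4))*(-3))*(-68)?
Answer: -10556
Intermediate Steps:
z(D) = -4 (z(D) = -4 + 5*(-2 + 2) = -4 + 5*0 = -4 + 0 = -4)
(z(163) - 118*124) + (0 + (-1*5*(-4))*(-3))*(-68) = (-4 - 118*124) + (0 + (-1*5*(-4))*(-3))*(-68) = (-4 - 14632) + (0 - 5*(-4)*(-3))*(-68) = -14636 + (0 + 20*(-3))*(-68) = -14636 + (0 - 60)*(-68) = -14636 - 60*(-68) = -14636 + 4080 = -10556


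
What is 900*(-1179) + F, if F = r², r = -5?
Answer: -1061075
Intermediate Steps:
F = 25 (F = (-5)² = 25)
900*(-1179) + F = 900*(-1179) + 25 = -1061100 + 25 = -1061075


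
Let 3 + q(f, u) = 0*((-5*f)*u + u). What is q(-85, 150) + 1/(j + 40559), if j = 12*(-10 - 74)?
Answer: -118652/39551 ≈ -3.0000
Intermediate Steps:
q(f, u) = -3 (q(f, u) = -3 + 0*((-5*f)*u + u) = -3 + 0*(-5*f*u + u) = -3 + 0*(u - 5*f*u) = -3 + 0 = -3)
j = -1008 (j = 12*(-84) = -1008)
q(-85, 150) + 1/(j + 40559) = -3 + 1/(-1008 + 40559) = -3 + 1/39551 = -118652/39551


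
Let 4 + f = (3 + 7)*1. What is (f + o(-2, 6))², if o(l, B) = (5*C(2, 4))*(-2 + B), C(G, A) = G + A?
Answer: 15876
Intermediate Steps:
C(G, A) = A + G
o(l, B) = -60 + 30*B (o(l, B) = (5*(4 + 2))*(-2 + B) = (5*6)*(-2 + B) = 30*(-2 + B) = -60 + 30*B)
f = 6 (f = -4 + (3 + 7)*1 = -4 + 10*1 = -4 + 10 = 6)
(f + o(-2, 6))² = (6 + (-60 + 30*6))² = (6 + (-60 + 180))² = (6 + 120)² = 126² = 15876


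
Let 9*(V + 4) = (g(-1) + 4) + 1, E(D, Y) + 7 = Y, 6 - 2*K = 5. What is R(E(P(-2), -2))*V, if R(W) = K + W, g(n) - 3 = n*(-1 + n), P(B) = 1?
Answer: 221/9 ≈ 24.556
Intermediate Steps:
K = 1/2 (K = 3 - 1/2*5 = 3 - 5/2 = 1/2 ≈ 0.50000)
E(D, Y) = -7 + Y
g(n) = 3 + n*(-1 + n)
R(W) = 1/2 + W
V = -26/9 (V = -4 + (((3 + (-1)**2 - 1*(-1)) + 4) + 1)/9 = -4 + (((3 + 1 + 1) + 4) + 1)/9 = -4 + ((5 + 4) + 1)/9 = -4 + (9 + 1)/9 = -4 + (1/9)*10 = -4 + 10/9 = -26/9 ≈ -2.8889)
R(E(P(-2), -2))*V = (1/2 + (-7 - 2))*(-26/9) = (1/2 - 9)*(-26/9) = -17/2*(-26/9) = 221/9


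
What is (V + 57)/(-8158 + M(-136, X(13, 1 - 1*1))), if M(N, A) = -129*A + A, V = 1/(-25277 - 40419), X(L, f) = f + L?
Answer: -3744671/645266112 ≈ -0.0058033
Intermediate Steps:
X(L, f) = L + f
V = -1/65696 (V = 1/(-65696) = -1/65696 ≈ -1.5222e-5)
M(N, A) = -128*A
(V + 57)/(-8158 + M(-136, X(13, 1 - 1*1))) = (-1/65696 + 57)/(-8158 - 128*(13 + (1 - 1*1))) = 3744671/(65696*(-8158 - 128*(13 + (1 - 1)))) = 3744671/(65696*(-8158 - 128*(13 + 0))) = 3744671/(65696*(-8158 - 128*13)) = 3744671/(65696*(-8158 - 1664)) = (3744671/65696)/(-9822) = (3744671/65696)*(-1/9822) = -3744671/645266112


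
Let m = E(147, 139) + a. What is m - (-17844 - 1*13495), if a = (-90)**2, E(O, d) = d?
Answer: 39578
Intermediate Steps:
a = 8100
m = 8239 (m = 139 + 8100 = 8239)
m - (-17844 - 1*13495) = 8239 - (-17844 - 1*13495) = 8239 - (-17844 - 13495) = 8239 - 1*(-31339) = 8239 + 31339 = 39578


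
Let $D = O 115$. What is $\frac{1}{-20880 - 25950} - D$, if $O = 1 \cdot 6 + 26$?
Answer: $- \frac{172334401}{46830} \approx -3680.0$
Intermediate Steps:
$O = 32$ ($O = 6 + 26 = 32$)
$D = 3680$ ($D = 32 \cdot 115 = 3680$)
$\frac{1}{-20880 - 25950} - D = \frac{1}{-20880 - 25950} - 3680 = \frac{1}{-46830} - 3680 = - \frac{1}{46830} - 3680 = - \frac{172334401}{46830}$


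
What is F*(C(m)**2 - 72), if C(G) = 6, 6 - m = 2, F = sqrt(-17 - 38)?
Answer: -36*I*sqrt(55) ≈ -266.98*I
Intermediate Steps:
F = I*sqrt(55) (F = sqrt(-55) = I*sqrt(55) ≈ 7.4162*I)
m = 4 (m = 6 - 1*2 = 6 - 2 = 4)
F*(C(m)**2 - 72) = (I*sqrt(55))*(6**2 - 72) = (I*sqrt(55))*(36 - 72) = (I*sqrt(55))*(-36) = -36*I*sqrt(55)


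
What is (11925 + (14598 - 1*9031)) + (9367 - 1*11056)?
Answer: 15803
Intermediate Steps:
(11925 + (14598 - 1*9031)) + (9367 - 1*11056) = (11925 + (14598 - 9031)) + (9367 - 11056) = (11925 + 5567) - 1689 = 17492 - 1689 = 15803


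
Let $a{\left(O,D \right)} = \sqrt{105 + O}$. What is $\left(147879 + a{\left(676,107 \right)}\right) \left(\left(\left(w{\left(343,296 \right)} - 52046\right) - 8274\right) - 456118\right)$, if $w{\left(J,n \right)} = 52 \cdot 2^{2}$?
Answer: $-76339576170 - 516230 \sqrt{781} \approx -7.6354 \cdot 10^{10}$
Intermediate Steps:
$w{\left(J,n \right)} = 208$ ($w{\left(J,n \right)} = 52 \cdot 4 = 208$)
$\left(147879 + a{\left(676,107 \right)}\right) \left(\left(\left(w{\left(343,296 \right)} - 52046\right) - 8274\right) - 456118\right) = \left(147879 + \sqrt{105 + 676}\right) \left(\left(\left(208 - 52046\right) - 8274\right) - 456118\right) = \left(147879 + \sqrt{781}\right) \left(\left(-51838 - 8274\right) - 456118\right) = \left(147879 + \sqrt{781}\right) \left(-60112 - 456118\right) = \left(147879 + \sqrt{781}\right) \left(-516230\right) = -76339576170 - 516230 \sqrt{781}$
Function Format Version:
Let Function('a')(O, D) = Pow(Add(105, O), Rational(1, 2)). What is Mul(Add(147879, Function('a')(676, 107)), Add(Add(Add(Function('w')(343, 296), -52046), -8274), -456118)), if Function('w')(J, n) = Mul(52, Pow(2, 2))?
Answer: Add(-76339576170, Mul(-516230, Pow(781, Rational(1, 2)))) ≈ -7.6354e+10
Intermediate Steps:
Function('w')(J, n) = 208 (Function('w')(J, n) = Mul(52, 4) = 208)
Mul(Add(147879, Function('a')(676, 107)), Add(Add(Add(Function('w')(343, 296), -52046), -8274), -456118)) = Mul(Add(147879, Pow(Add(105, 676), Rational(1, 2))), Add(Add(Add(208, -52046), -8274), -456118)) = Mul(Add(147879, Pow(781, Rational(1, 2))), Add(Add(-51838, -8274), -456118)) = Mul(Add(147879, Pow(781, Rational(1, 2))), Add(-60112, -456118)) = Mul(Add(147879, Pow(781, Rational(1, 2))), -516230) = Add(-76339576170, Mul(-516230, Pow(781, Rational(1, 2))))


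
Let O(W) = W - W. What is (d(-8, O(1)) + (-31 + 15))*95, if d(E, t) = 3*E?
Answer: -3800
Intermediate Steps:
O(W) = 0
(d(-8, O(1)) + (-31 + 15))*95 = (3*(-8) + (-31 + 15))*95 = (-24 - 16)*95 = -40*95 = -3800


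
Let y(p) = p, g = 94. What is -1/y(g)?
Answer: -1/94 ≈ -0.010638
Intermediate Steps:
-1/y(g) = -1/94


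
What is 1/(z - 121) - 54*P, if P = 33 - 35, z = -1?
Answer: 13175/122 ≈ 107.99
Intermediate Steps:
P = -2
1/(z - 121) - 54*P = 1/(-1 - 121) - 54*(-2) = 1/(-122) + 108 = -1/122 + 108 = 13175/122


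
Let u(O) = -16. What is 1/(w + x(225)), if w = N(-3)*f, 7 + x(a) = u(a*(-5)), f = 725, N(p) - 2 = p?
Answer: -1/748 ≈ -0.0013369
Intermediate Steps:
N(p) = 2 + p
x(a) = -23 (x(a) = -7 - 16 = -23)
w = -725 (w = (2 - 3)*725 = -1*725 = -725)
1/(w + x(225)) = 1/(-725 - 23) = 1/(-748) = -1/748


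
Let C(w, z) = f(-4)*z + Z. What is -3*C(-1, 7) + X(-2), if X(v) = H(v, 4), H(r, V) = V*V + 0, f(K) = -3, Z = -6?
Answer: 97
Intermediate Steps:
H(r, V) = V**2 (H(r, V) = V**2 + 0 = V**2)
X(v) = 16 (X(v) = 4**2 = 16)
C(w, z) = -6 - 3*z (C(w, z) = -3*z - 6 = -6 - 3*z)
-3*C(-1, 7) + X(-2) = -3*(-6 - 3*7) + 16 = -3*(-6 - 21) + 16 = -3*(-27) + 16 = 81 + 16 = 97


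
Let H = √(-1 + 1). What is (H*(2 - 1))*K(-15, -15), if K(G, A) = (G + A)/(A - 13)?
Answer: 0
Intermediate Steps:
K(G, A) = (A + G)/(-13 + A)
H = 0 (H = √0 = 0)
(H*(2 - 1))*K(-15, -15) = (0*(2 - 1))*((-15 - 15)/(-13 - 15)) = (0*1)*(-30/(-28)) = 0*(-1/28*(-30)) = 0*(15/14) = 0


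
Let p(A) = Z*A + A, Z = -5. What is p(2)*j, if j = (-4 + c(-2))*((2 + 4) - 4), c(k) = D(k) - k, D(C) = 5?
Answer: -48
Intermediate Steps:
p(A) = -4*A (p(A) = -5*A + A = -4*A)
c(k) = 5 - k
j = 6 (j = (-4 + (5 - 1*(-2)))*((2 + 4) - 4) = (-4 + (5 + 2))*(6 - 4) = (-4 + 7)*2 = 3*2 = 6)
p(2)*j = -4*2*6 = -8*6 = -48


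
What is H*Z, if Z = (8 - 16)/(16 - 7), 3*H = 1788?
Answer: -4768/9 ≈ -529.78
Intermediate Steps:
H = 596 (H = (⅓)*1788 = 596)
Z = -8/9 ≈ -0.88889
H*Z = 596*(-8/9) = -4768/9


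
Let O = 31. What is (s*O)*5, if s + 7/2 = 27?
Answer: 7285/2 ≈ 3642.5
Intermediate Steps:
s = 47/2 (s = -7/2 + 27 = 47/2 ≈ 23.500)
(s*O)*5 = ((47/2)*31)*5 = (1457/2)*5 = 7285/2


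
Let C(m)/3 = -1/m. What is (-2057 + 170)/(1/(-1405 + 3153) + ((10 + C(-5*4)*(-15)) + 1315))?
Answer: -824619/578042 ≈ -1.4266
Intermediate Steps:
C(m) = -3/m (C(m) = 3*(-1/m) = -3/m)
(-2057 + 170)/(1/(-1405 + 3153) + ((10 + C(-5*4)*(-15)) + 1315)) = (-2057 + 170)/(1/(-1405 + 3153) + ((10 - 3/((-5*4))*(-15)) + 1315)) = -1887/(1/1748 + ((10 - 3/(-20)*(-15)) + 1315)) = -1887/(1/1748 + ((10 - 3*(-1/20)*(-15)) + 1315)) = -1887/(1/1748 + ((10 + (3/20)*(-15)) + 1315)) = -1887/(1/1748 + ((10 - 9/4) + 1315)) = -1887/(1/1748 + (31/4 + 1315)) = -1887/(1/1748 + 5291/4) = -1887/578042/437 = -1887*437/578042 = -824619/578042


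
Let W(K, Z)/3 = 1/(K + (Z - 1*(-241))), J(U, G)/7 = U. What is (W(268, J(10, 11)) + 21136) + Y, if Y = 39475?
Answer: 11697924/193 ≈ 60611.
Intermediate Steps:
J(U, G) = 7*U
W(K, Z) = 3/(241 + K + Z) (W(K, Z) = 3/(K + (Z - 1*(-241))) = 3/(K + (Z + 241)) = 3/(K + (241 + Z)) = 3/(241 + K + Z))
(W(268, J(10, 11)) + 21136) + Y = (3/(241 + 268 + 7*10) + 21136) + 39475 = (3/(241 + 268 + 70) + 21136) + 39475 = (3/579 + 21136) + 39475 = (3*(1/579) + 21136) + 39475 = (1/193 + 21136) + 39475 = 4079249/193 + 39475 = 11697924/193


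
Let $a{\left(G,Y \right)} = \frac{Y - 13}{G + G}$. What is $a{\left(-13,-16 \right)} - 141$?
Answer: $- \frac{3637}{26} \approx -139.88$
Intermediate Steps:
$a{\left(G,Y \right)} = \frac{-13 + Y}{2 G}$
$a{\left(-13,-16 \right)} - 141 = \frac{-13 - 16}{2 \left(-13\right)} - 141 = \frac{1}{2} \left(- \frac{1}{13}\right) \left(-29\right) - 141 = \frac{29}{26} - 141 = - \frac{3637}{26}$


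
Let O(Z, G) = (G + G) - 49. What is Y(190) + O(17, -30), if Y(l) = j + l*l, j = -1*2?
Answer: 35989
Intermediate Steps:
j = -2
Y(l) = -2 + l**2 (Y(l) = -2 + l*l = -2 + l**2)
O(Z, G) = -49 + 2*G (O(Z, G) = 2*G - 49 = -49 + 2*G)
Y(190) + O(17, -30) = (-2 + 190**2) + (-49 + 2*(-30)) = (-2 + 36100) + (-49 - 60) = 36098 - 109 = 35989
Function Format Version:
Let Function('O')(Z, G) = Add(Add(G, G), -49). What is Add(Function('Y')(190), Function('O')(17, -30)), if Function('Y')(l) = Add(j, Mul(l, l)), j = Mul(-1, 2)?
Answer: 35989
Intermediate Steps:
j = -2
Function('Y')(l) = Add(-2, Pow(l, 2)) (Function('Y')(l) = Add(-2, Mul(l, l)) = Add(-2, Pow(l, 2)))
Function('O')(Z, G) = Add(-49, Mul(2, G)) (Function('O')(Z, G) = Add(Mul(2, G), -49) = Add(-49, Mul(2, G)))
Add(Function('Y')(190), Function('O')(17, -30)) = Add(Add(-2, Pow(190, 2)), Add(-49, Mul(2, -30))) = Add(Add(-2, 36100), Add(-49, -60)) = Add(36098, -109) = 35989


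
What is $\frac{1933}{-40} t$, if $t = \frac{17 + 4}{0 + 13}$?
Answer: $- \frac{40593}{520} \approx -78.063$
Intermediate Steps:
$t = \frac{21}{13} \approx 1.6154$
$\frac{1933}{-40} t = \frac{1933}{-40} \cdot \frac{21}{13} = 1933 \left(- \frac{1}{40}\right) \frac{21}{13} = \left(- \frac{1933}{40}\right) \frac{21}{13} = - \frac{40593}{520}$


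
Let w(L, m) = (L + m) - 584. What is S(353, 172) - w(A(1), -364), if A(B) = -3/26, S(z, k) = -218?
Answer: 18983/26 ≈ 730.12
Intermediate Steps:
A(B) = -3/26 (A(B) = -3*1/26 = -3/26)
w(L, m) = -584 + L + m
S(353, 172) - w(A(1), -364) = -218 - (-584 - 3/26 - 364) = -218 - 1*(-24651/26) = -218 + 24651/26 = 18983/26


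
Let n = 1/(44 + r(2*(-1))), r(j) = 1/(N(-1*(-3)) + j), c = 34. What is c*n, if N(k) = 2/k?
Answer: 136/173 ≈ 0.78613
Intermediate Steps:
r(j) = 1/(2/3 + j) (r(j) = 1/(2/((-1*(-3))) + j) = 1/(2/3 + j))
n = 4/173 (n = 1/(44 + 3/(2 + 3*(2*(-1)))) = 1/(44 + 3/(2 + 3*(-2))) = 1/(44 + 3/(2 - 6)) = 1/(44 + 3/(-4)) = 1/(44 + 3*(-1/4)) = 1/(44 - 3/4) = 1/(173/4) = 4/173 ≈ 0.023121)
c*n = 34*(4/173) = 136/173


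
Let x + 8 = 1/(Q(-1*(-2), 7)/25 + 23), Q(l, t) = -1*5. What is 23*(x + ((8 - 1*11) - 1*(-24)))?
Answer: 34201/114 ≈ 300.01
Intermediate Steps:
Q(l, t) = -5
x = -907/114 (x = -8 + 1/(-5/25 + 23) = -8 + 1/(-5*1/25 + 23) = -8 + 1/(-1/5 + 23) = -8 + 1/(114/5) = -8 + 5/114 = -907/114 ≈ -7.9561)
23*(x + ((8 - 1*11) - 1*(-24))) = 23*(-907/114 + ((8 - 1*11) - 1*(-24))) = 23*(-907/114 + ((8 - 11) + 24)) = 23*(-907/114 + (-3 + 24)) = 23*(-907/114 + 21) = 23*(1487/114) = 34201/114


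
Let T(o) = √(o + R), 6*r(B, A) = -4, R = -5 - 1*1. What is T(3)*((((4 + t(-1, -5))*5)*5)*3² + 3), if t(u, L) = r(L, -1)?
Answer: 753*I*√3 ≈ 1304.2*I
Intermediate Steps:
R = -6 (R = -5 - 1 = -6)
r(B, A) = -⅔ (r(B, A) = (⅙)*(-4) = -⅔)
t(u, L) = -⅔
T(o) = √(-6 + o) (T(o) = √(o - 6) = √(-6 + o))
T(3)*((((4 + t(-1, -5))*5)*5)*3² + 3) = √(-6 + 3)*((((4 - ⅔)*5)*5)*3² + 3) = √(-3)*((((10/3)*5)*5)*9 + 3) = (I*√3)*(((50/3)*5)*9 + 3) = (I*√3)*((250/3)*9 + 3) = (I*√3)*(750 + 3) = (I*√3)*753 = 753*I*√3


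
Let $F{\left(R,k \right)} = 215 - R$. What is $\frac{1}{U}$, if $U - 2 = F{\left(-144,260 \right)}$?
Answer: $\frac{1}{361} \approx 0.0027701$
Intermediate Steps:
$U = 361$ ($U = 2 + \left(215 - -144\right) = 2 + \left(215 + 144\right) = 2 + 359 = 361$)
$\frac{1}{U} = \frac{1}{361}$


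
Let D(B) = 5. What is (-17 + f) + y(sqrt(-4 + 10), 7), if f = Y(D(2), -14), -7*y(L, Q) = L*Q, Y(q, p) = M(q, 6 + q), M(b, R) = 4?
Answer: -13 - sqrt(6) ≈ -15.449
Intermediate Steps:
Y(q, p) = 4
y(L, Q) = -L*Q/7
f = 4
(-17 + f) + y(sqrt(-4 + 10), 7) = (-17 + 4) - 1/7*sqrt(-4 + 10)*7 = -13 - 1/7*sqrt(6)*7 = -13 - sqrt(6)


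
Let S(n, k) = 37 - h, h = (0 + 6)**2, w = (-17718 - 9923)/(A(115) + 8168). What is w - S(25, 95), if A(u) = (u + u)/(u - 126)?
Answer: -393669/89618 ≈ -4.3927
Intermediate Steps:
A(u) = 2*u/(-126 + u) (A(u) = (2*u)/(-126 + u) = 2*u/(-126 + u))
w = -304051/89618 (w = (-17718 - 9923)/(2*115/(-126 + 115) + 8168) = -27641/(2*115/(-11) + 8168) = -27641/(2*115*(-1/11) + 8168) = -27641/(-230/11 + 8168) = -27641/89618/11 = -27641*11/89618 = -304051/89618 ≈ -3.3927)
h = 36 (h = 6**2 = 36)
S(n, k) = 1 (S(n, k) = 37 - 1*36 = 37 - 36 = 1)
w - S(25, 95) = -304051/89618 - 1*1 = -304051/89618 - 1 = -393669/89618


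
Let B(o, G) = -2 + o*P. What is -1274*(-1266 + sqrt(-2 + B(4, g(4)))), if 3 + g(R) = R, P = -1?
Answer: 1612884 - 2548*I*sqrt(2) ≈ 1.6129e+6 - 3603.4*I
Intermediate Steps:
g(R) = -3 + R
B(o, G) = -2 - o (B(o, G) = -2 + o*(-1) = -2 - o)
-1274*(-1266 + sqrt(-2 + B(4, g(4)))) = -1274*(-1266 + sqrt(-2 + (-2 - 1*4))) = -1274*(-1266 + sqrt(-2 + (-2 - 4))) = -1274*(-1266 + sqrt(-2 - 6)) = -1274*(-1266 + sqrt(-8)) = -1274*(-1266 + 2*I*sqrt(2)) = 1612884 - 2548*I*sqrt(2)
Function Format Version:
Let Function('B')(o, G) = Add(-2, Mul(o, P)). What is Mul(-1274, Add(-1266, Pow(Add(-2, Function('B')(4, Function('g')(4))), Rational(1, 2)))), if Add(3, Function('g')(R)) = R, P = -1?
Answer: Add(1612884, Mul(-2548, I, Pow(2, Rational(1, 2)))) ≈ Add(1.6129e+6, Mul(-3603.4, I))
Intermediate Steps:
Function('g')(R) = Add(-3, R)
Function('B')(o, G) = Add(-2, Mul(-1, o)) (Function('B')(o, G) = Add(-2, Mul(o, -1)) = Add(-2, Mul(-1, o)))
Mul(-1274, Add(-1266, Pow(Add(-2, Function('B')(4, Function('g')(4))), Rational(1, 2)))) = Mul(-1274, Add(-1266, Pow(Add(-2, Add(-2, Mul(-1, 4))), Rational(1, 2)))) = Mul(-1274, Add(-1266, Pow(Add(-2, Add(-2, -4)), Rational(1, 2)))) = Mul(-1274, Add(-1266, Pow(Add(-2, -6), Rational(1, 2)))) = Mul(-1274, Add(-1266, Pow(-8, Rational(1, 2)))) = Mul(-1274, Add(-1266, Mul(2, I, Pow(2, Rational(1, 2))))) = Add(1612884, Mul(-2548, I, Pow(2, Rational(1, 2))))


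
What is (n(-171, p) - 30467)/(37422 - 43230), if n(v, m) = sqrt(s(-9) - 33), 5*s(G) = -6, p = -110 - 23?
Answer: 30467/5808 - I*sqrt(95)/9680 ≈ 5.2457 - 0.0010069*I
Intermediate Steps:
p = -133
s(G) = -6/5 (s(G) = (1/5)*(-6) = -6/5)
n(v, m) = 3*I*sqrt(95)/5 (n(v, m) = sqrt(-6/5 - 33) = sqrt(-171/5) = 3*I*sqrt(95)/5)
(n(-171, p) - 30467)/(37422 - 43230) = (3*I*sqrt(95)/5 - 30467)/(37422 - 43230) = (-30467 + 3*I*sqrt(95)/5)/(-5808) = (-30467 + 3*I*sqrt(95)/5)*(-1/5808) = 30467/5808 - I*sqrt(95)/9680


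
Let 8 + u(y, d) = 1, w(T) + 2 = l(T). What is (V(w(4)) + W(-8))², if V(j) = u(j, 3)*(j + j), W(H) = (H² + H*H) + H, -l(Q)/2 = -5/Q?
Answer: 12769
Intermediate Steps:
l(Q) = 10/Q (l(Q) = -(-10)/Q = 10/Q)
W(H) = H + 2*H² (W(H) = (H² + H²) + H = 2*H² + H = H + 2*H²)
w(T) = -2 + 10/T
u(y, d) = -7 (u(y, d) = -8 + 1 = -7)
V(j) = -14*j (V(j) = -7*(j + j) = -14*j)
(V(w(4)) + W(-8))² = (-14*(-2 + 10/4) - 8*(1 + 2*(-8)))² = (-14*(-2 + 10*(¼)) - 8*(1 - 16))² = (-14*(-2 + 5/2) - 8*(-15))² = (-14*½ + 120)² = (-7 + 120)² = 113² = 12769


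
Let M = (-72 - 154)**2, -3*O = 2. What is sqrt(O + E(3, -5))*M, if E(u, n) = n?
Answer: 51076*I*sqrt(51)/3 ≈ 1.2159e+5*I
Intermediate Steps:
O = -2/3 (O = -1/3*2 = -2/3 ≈ -0.66667)
M = 51076 (M = (-226)**2 = 51076)
sqrt(O + E(3, -5))*M = sqrt(-2/3 - 5)*51076 = sqrt(-17/3)*51076 = (I*sqrt(51)/3)*51076 = 51076*I*sqrt(51)/3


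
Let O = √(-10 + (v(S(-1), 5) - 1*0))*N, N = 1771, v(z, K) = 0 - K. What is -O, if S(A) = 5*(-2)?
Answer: -1771*I*√15 ≈ -6859.1*I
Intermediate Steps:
S(A) = -10
v(z, K) = -K
O = 1771*I*√15 (O = √(-10 + (-1*5 - 1*0))*1771 = √(-10 + (-5 + 0))*1771 = √(-10 - 5)*1771 = √(-15)*1771 = (I*√15)*1771 = 1771*I*√15 ≈ 6859.1*I)
-O = -1771*I*√15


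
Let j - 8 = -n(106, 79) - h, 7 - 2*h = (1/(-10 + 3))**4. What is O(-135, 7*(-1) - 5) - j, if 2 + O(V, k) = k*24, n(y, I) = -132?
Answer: -1024027/2401 ≈ -426.50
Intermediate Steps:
O(V, k) = -2 + 24*k (O(V, k) = -2 + k*24 = -2 + 24*k)
h = 8403/2401 (h = 7/2 - 1/(2*(-10 + 3)**4) = 7/2 - (1/(-7))**4/2 = 7/2 - (-1/7)**4/2 = 7/2 - 1/2*1/2401 = 7/2 - 1/4802 = 8403/2401 ≈ 3.4998)
j = 327737/2401 (j = 8 + (-1*(-132) - 1*8403/2401) = 8 + (132 - 8403/2401) = 8 + 308529/2401 = 327737/2401 ≈ 136.50)
O(-135, 7*(-1) - 5) - j = (-2 + 24*(7*(-1) - 5)) - 1*327737/2401 = (-2 + 24*(-7 - 5)) - 327737/2401 = (-2 + 24*(-12)) - 327737/2401 = (-2 - 288) - 327737/2401 = -290 - 327737/2401 = -1024027/2401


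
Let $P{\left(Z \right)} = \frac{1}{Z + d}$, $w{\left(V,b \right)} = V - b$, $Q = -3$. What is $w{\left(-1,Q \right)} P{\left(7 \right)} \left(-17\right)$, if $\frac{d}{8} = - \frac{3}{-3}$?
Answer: $- \frac{34}{15} \approx -2.2667$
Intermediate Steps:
$d = 8$ ($d = 8 \left(- \frac{3}{-3}\right) = 8 \left(\left(-3\right) \left(- \frac{1}{3}\right)\right) = 8 \cdot 1 = 8$)
$P{\left(Z \right)} = \frac{1}{8 + Z}$ ($P{\left(Z \right)} = \frac{1}{Z + 8} = \frac{1}{8 + Z}$)
$w{\left(-1,Q \right)} P{\left(7 \right)} \left(-17\right) = \frac{-1 - -3}{8 + 7} \left(-17\right) = \frac{-1 + 3}{15} \left(-17\right) = 2 \cdot \frac{1}{15} \left(-17\right) = \frac{2}{15} \left(-17\right) = - \frac{34}{15}$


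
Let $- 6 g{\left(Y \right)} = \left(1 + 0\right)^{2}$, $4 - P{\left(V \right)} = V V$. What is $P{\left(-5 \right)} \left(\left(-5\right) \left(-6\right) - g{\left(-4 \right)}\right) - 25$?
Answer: $- \frac{1317}{2} \approx -658.5$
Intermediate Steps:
$P{\left(V \right)} = 4 - V^{2}$ ($P{\left(V \right)} = 4 - V V = 4 - V^{2}$)
$g{\left(Y \right)} = - \frac{1}{6}$ ($g{\left(Y \right)} = - \frac{\left(1 + 0\right)^{2}}{6} = - \frac{1^{2}}{6} = \left(- \frac{1}{6}\right) 1 = - \frac{1}{6}$)
$P{\left(-5 \right)} \left(\left(-5\right) \left(-6\right) - g{\left(-4 \right)}\right) - 25 = \left(4 - \left(-5\right)^{2}\right) \left(\left(-5\right) \left(-6\right) - - \frac{1}{6}\right) - 25 = \left(4 - 25\right) \left(30 + \frac{1}{6}\right) - 25 = \left(4 - 25\right) \frac{181}{6} - 25 = \left(-21\right) \frac{181}{6} - 25 = - \frac{1267}{2} - 25 = - \frac{1317}{2}$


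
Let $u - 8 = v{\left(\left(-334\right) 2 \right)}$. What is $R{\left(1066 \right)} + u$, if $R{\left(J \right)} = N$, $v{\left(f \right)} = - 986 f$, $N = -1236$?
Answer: $657420$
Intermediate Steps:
$u = 658656$ ($u = 8 - 986 \left(\left(-334\right) 2\right) = 8 - -658648 = 8 + 658648 = 658656$)
$R{\left(J \right)} = -1236$
$R{\left(1066 \right)} + u = -1236 + 658656 = 657420$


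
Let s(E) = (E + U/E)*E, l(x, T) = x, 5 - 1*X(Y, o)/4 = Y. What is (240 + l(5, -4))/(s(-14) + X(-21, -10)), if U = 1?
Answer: 35/43 ≈ 0.81395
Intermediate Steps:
X(Y, o) = 20 - 4*Y
s(E) = E*(E + 1/E) (s(E) = (E + 1/E)*E = E*(E + 1/E))
(240 + l(5, -4))/(s(-14) + X(-21, -10)) = (240 + 5)/((1 + (-14)**2) + (20 - 4*(-21))) = 245/((1 + 196) + (20 + 84)) = 245/(197 + 104) = 245/301 = 245*(1/301) = 35/43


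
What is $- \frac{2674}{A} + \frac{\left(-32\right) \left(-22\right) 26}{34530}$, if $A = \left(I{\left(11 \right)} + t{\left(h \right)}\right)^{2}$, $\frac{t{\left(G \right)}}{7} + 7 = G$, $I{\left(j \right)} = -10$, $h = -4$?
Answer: $\frac{7701626}{43559595} \approx 0.17681$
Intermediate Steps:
$t{\left(G \right)} = -49 + 7 G$
$A = 7569$ ($A = \left(-10 + \left(-49 + 7 \left(-4\right)\right)\right)^{2} = \left(-10 - 77\right)^{2} = \left(-87\right)^{2} = 7569$)
$- \frac{2674}{A} + \frac{\left(-32\right) \left(-22\right) 26}{34530} = - \frac{2674}{7569} + \frac{\left(-32\right) \left(-22\right) 26}{34530} = \left(-2674\right) \frac{1}{7569} + 704 \cdot 26 \cdot \frac{1}{34530} = - \frac{2674}{7569} + 18304 \cdot \frac{1}{34530} = - \frac{2674}{7569} + \frac{9152}{17265} = \frac{7701626}{43559595}$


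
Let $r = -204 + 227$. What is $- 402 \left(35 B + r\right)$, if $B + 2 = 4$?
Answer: $-37386$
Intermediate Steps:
$B = 2$ ($B = -2 + 4 = 2$)
$r = 23$
$- 402 \left(35 B + r\right) = - 402 \left(35 \cdot 2 + 23\right) = - 402 \left(70 + 23\right) = \left(-402\right) 93 = -37386$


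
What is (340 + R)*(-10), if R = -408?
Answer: 680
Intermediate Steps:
(340 + R)*(-10) = (340 - 408)*(-10) = -68*(-10) = 680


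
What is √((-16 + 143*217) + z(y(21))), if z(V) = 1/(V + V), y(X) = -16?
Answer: √1984958/8 ≈ 176.11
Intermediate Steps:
z(V) = 1/(2*V)
√((-16 + 143*217) + z(y(21))) = √((-16 + 143*217) + (½)/(-16)) = √((-16 + 31031) + (½)*(-1/16)) = √(31015 - 1/32) = √(992479/32) = √1984958/8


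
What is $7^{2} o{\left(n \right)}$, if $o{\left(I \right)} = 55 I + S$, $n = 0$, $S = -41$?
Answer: $-2009$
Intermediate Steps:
$o{\left(I \right)} = -41 + 55 I$ ($o{\left(I \right)} = 55 I - 41 = -41 + 55 I$)
$7^{2} o{\left(n \right)} = 7^{2} \left(-41 + 55 \cdot 0\right) = 49 \left(-41 + 0\right) = 49 \left(-41\right) = -2009$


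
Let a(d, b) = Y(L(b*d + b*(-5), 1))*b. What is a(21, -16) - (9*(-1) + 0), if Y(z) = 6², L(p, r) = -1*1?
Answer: -567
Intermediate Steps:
L(p, r) = -1
Y(z) = 36
a(d, b) = 36*b
a(21, -16) - (9*(-1) + 0) = 36*(-16) - (9*(-1) + 0) = -576 - (-9 + 0) = -576 - 1*(-9) = -576 + 9 = -567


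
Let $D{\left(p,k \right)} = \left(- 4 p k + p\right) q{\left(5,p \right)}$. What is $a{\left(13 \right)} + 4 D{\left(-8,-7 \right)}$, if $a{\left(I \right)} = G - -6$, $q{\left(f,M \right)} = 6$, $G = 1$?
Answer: $-5561$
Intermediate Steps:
$a{\left(I \right)} = 7$ ($a{\left(I \right)} = 1 - -6 = 1 + 6 = 7$)
$D{\left(p,k \right)} = 6 p - 24 k p$ ($D{\left(p,k \right)} = \left(- 4 p k + p\right) 6 = \left(- 4 k p + p\right) 6 = \left(p - 4 k p\right) 6 = 6 p - 24 k p$)
$a{\left(13 \right)} + 4 D{\left(-8,-7 \right)} = 7 + 4 \cdot 6 \left(-8\right) \left(1 - -28\right) = 7 + 4 \cdot 6 \left(-8\right) \left(1 + 28\right) = 7 + 4 \cdot 6 \left(-8\right) 29 = 7 + 4 \left(-1392\right) = 7 - 5568 = -5561$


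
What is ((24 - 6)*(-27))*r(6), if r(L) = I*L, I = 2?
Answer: -5832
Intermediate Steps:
r(L) = 2*L
((24 - 6)*(-27))*r(6) = ((24 - 6)*(-27))*(2*6) = (18*(-27))*12 = -486*12 = -5832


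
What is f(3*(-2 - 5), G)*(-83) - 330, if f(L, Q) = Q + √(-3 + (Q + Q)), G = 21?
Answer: -2073 - 83*√39 ≈ -2591.3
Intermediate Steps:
f(L, Q) = Q + √(-3 + 2*Q)
f(3*(-2 - 5), G)*(-83) - 330 = (21 + √(-3 + 2*21))*(-83) - 330 = (21 + √(-3 + 42))*(-83) - 330 = (21 + √39)*(-83) - 330 = (-1743 - 83*√39) - 330 = -2073 - 83*√39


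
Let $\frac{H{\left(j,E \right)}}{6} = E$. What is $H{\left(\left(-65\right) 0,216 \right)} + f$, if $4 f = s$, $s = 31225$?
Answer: $\frac{36409}{4} \approx 9102.3$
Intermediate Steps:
$H{\left(j,E \right)} = 6 E$
$f = \frac{31225}{4}$ ($f = \frac{1}{4} \cdot 31225 = \frac{31225}{4} \approx 7806.3$)
$H{\left(\left(-65\right) 0,216 \right)} + f = 6 \cdot 216 + \frac{31225}{4} = 1296 + \frac{31225}{4} = \frac{36409}{4}$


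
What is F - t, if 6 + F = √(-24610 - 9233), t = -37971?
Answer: 37965 + I*√33843 ≈ 37965.0 + 183.96*I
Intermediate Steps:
F = -6 + I*√33843 (F = -6 + √(-24610 - 9233) = -6 + √(-33843) = -6 + I*√33843 ≈ -6.0 + 183.96*I)
F - t = (-6 + I*√33843) - 1*(-37971) = (-6 + I*√33843) + 37971 = 37965 + I*√33843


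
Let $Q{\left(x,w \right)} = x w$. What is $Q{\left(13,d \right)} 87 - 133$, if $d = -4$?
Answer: $-4657$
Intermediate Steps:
$Q{\left(x,w \right)} = w x$
$Q{\left(13,d \right)} 87 - 133 = \left(-4\right) 13 \cdot 87 - 133 = \left(-52\right) 87 - 133 = -4524 - 133 = -4657$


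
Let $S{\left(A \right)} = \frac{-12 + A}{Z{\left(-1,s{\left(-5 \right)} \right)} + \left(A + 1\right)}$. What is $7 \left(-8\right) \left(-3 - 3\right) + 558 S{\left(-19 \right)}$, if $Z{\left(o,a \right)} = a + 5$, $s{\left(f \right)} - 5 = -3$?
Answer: $\frac{20994}{11} \approx 1908.5$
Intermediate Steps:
$s{\left(f \right)} = 2$ ($s{\left(f \right)} = 5 - 3 = 2$)
$Z{\left(o,a \right)} = 5 + a$
$S{\left(A \right)} = \frac{-12 + A}{8 + A}$ ($S{\left(A \right)} = \frac{-12 + A}{\left(5 + 2\right) + \left(A + 1\right)} = \frac{-12 + A}{7 + \left(1 + A\right)} = \frac{-12 + A}{8 + A}$)
$7 \left(-8\right) \left(-3 - 3\right) + 558 S{\left(-19 \right)} = 7 \left(-8\right) \left(-3 - 3\right) + 558 \frac{-12 - 19}{8 - 19} = \left(-56\right) \left(-6\right) + 558 \frac{1}{-11} \left(-31\right) = 336 + 558 \left(\left(- \frac{1}{11}\right) \left(-31\right)\right) = 336 + 558 \cdot \frac{31}{11} = 336 + \frac{17298}{11} = \frac{20994}{11}$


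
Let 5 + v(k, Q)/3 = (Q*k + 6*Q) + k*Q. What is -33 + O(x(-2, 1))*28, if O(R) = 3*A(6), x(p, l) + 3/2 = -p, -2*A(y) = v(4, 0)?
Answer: 597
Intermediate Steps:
v(k, Q) = -15 + 18*Q + 6*Q*k (v(k, Q) = -15 + 3*((Q*k + 6*Q) + k*Q) = -15 + 3*((6*Q + Q*k) + Q*k) = -15 + 3*(6*Q + 2*Q*k) = -15 + (18*Q + 6*Q*k) = -15 + 18*Q + 6*Q*k)
A(y) = 15/2 (A(y) = -(-15 + 18*0 + 6*0*4)/2 = -(-15 + 0 + 0)/2 = -1/2*(-15) = 15/2)
x(p, l) = -3/2 - p
O(R) = 45/2 (O(R) = 3*(15/2) = 45/2)
-33 + O(x(-2, 1))*28 = -33 + (45/2)*28 = -33 + 630 = 597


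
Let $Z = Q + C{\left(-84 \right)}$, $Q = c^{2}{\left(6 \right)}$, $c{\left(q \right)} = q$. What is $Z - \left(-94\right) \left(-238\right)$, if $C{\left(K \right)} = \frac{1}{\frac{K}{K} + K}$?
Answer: $- \frac{1853889}{83} \approx -22336.0$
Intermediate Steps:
$Q = 36$ ($Q = 6^{2} = 36$)
$C{\left(K \right)} = \frac{1}{1 + K}$
$Z = \frac{2987}{83}$ ($Z = 36 + \frac{1}{1 - 84} = 36 + \frac{1}{-83} = 36 - \frac{1}{83} = \frac{2987}{83} \approx 35.988$)
$Z - \left(-94\right) \left(-238\right) = \frac{2987}{83} - \left(-94\right) \left(-238\right) = \frac{2987}{83} - 22372 = - \frac{1853889}{83}$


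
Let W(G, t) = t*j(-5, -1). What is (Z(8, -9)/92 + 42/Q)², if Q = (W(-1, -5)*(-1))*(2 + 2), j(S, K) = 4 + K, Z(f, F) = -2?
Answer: 6084/13225 ≈ 0.46004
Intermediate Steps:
W(G, t) = 3*t (W(G, t) = t*(4 - 1) = t*3 = 3*t)
Q = 60 (Q = ((3*(-5))*(-1))*(2 + 2) = -15*(-1)*4 = 15*4 = 60)
(Z(8, -9)/92 + 42/Q)² = (-2/92 + 42/60)² = (-2*1/92 + 42*(1/60))² = (-1/46 + 7/10)² = (78/115)² = 6084/13225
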